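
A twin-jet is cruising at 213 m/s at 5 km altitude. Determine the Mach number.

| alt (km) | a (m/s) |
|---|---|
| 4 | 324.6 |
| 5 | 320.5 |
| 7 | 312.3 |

At 5 km, from the table: a = 320.5 m/s.
M = v/a = 213 / 320.5 = 0.665

M = 0.665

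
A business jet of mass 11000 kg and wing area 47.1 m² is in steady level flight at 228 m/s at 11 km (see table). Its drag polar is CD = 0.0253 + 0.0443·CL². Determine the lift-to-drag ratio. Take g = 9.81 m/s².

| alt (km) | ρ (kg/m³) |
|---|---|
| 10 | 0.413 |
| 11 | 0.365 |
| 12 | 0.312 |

At 11 km, from the table: ρ = 0.365 kg/m³.
In steady level flight, lift balances weight: W = mg = 11000 × 9.81 = 1.0791×10^5 N.
q = ½ρv² = ½ × 0.365 × 228² = 9487 Pa.
CL = 2W/(ρv²S) = 2×1.0791×10^5/(0.365×228²×47.1) = 0.2415.
CD = 0.0253 + 0.0443 × 0.2415² = 0.02788.
L/D = CL/CD = 0.2415 / 0.02788 = 8.66

L/D = 8.66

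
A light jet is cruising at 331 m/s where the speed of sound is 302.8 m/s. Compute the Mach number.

M = 1.09

M = v/a = 331 / 302.8 = 1.09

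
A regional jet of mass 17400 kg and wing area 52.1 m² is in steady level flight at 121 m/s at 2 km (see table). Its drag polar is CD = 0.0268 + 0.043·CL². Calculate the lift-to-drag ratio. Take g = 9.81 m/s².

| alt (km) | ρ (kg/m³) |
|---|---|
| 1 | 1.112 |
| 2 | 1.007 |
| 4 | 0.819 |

At 2 km, from the table: ρ = 1.007 kg/m³.
Weight W = mg = 17400 × 9.81 = 1.7069×10^5 N; in level flight L = W.
Dynamic pressure q = 0.5 × 1.007 × 121² = 7372 Pa.
CL = W/(q·S) = 1.7069×10^5 / (7372 × 52.1) = 0.4444.
CD = 0.0268 + 0.043 × 0.4444² = 0.03529.
L/D = CL/CD = 0.4444 / 0.03529 = 12.6

L/D = 12.6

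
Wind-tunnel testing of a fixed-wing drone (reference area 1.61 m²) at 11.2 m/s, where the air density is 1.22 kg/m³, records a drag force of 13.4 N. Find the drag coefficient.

CD = 0.109

From D = ½ρv²S·CD, rearranging gives CD = 2D/(ρv²S).
CD = 2 × 13.4 / (1.22 × 11.2² × 1.61) = 0.109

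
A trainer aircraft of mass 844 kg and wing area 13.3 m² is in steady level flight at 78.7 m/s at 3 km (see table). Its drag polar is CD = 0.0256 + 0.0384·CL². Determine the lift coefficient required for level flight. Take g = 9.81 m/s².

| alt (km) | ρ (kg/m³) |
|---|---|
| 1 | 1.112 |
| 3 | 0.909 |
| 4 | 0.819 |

CL = 0.221

At 3 km, from the table: ρ = 0.909 kg/m³.
Level flight ⇒ L = W = m·g = 844 × 9.81 = 8279.6 N.
Dynamic pressure q = 0.5 × 0.909 × 78.7² = 2815 Pa.
Required CL = L/(qS) = 8279.6/(2815·13.3) = 0.2211.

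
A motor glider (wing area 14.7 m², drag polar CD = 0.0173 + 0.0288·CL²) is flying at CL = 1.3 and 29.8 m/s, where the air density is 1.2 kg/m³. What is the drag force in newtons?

CD = 0.0173 + 0.0288 × 1.3² = 0.06597
D = ½ρv²S·CD = ½ × 1.2 × 29.8² × 14.7 × 0.06597 = 517 N

D = 517 N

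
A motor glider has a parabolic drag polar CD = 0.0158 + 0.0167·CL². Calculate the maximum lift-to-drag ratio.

(L/D)max = 30.8

For CD = CD0 + K·CL², (L/D)max occurs at CL* = √(CD0/K) and equals 1/(2√(K·CD0)).
(L/D)max = 1/(2√(0.0167 × 0.0158)) = 1/(2 × 0.01624) = 30.8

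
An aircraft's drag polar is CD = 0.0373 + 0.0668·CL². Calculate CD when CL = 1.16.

CD = 0.127

CD = 0.0373 + 0.0668 × 1.16² = 0.0373 + 0.08989 = 0.127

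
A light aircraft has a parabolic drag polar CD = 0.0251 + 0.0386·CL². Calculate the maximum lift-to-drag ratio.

(L/D)max = 16.1

For CD = CD0 + K·CL², (L/D)max occurs at CL* = √(CD0/K) and equals 1/(2√(K·CD0)).
(L/D)max = 1/(2√(0.0386 × 0.0251)) = 1/(2 × 0.03113) = 16.1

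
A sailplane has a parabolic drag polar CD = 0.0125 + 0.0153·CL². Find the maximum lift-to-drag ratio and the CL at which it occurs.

(L/D)max = 36.2, at CL = 0.904

For CD = CD0 + K·CL², (L/D)max occurs at CL* = √(CD0/K) and equals 1/(2√(K·CD0)).
(L/D)max = 1/(2√(0.0153 × 0.0125)) = 1/(2 × 0.01383) = 36.2
CL* = √(0.0125/0.0153) = 0.904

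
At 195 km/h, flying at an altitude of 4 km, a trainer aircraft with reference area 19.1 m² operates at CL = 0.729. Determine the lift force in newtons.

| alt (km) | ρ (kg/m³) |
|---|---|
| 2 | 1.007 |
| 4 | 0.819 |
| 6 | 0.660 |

L = 16700 N

At 4 km, from the table: ρ = 0.819 kg/m³.
Convert speed: v = 195 km/h ÷ 3.6 = 54.17 m/s.
Dynamic pressure q = ½ρv² = ½ × 0.819 × 54.17² = 1201 Pa.
L = q·S·CL = 1201 × 19.1 × 0.729 = 16700 N ≈ 16.7 kN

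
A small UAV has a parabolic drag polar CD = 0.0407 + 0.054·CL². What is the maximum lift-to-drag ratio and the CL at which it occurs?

(L/D)max = 10.7, at CL = 0.868

For CD = CD0 + K·CL², (L/D)max occurs at CL* = √(CD0/K) and equals 1/(2√(K·CD0)).
(L/D)max = 1/(2√(0.054 × 0.0407)) = 1/(2 × 0.04688) = 10.7
CL* = √(0.0407/0.054) = 0.868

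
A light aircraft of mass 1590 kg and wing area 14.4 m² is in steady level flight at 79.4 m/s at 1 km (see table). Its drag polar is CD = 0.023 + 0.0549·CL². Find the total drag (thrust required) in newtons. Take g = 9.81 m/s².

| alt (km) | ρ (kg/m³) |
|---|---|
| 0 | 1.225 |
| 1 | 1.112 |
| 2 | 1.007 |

At 1 km, from the table: ρ = 1.112 kg/m³.
Weight W = mg = 1590 × 9.81 = 15598 N; in level flight L = W.
q = ½ρv² = ½ × 1.112 × 79.4² = 3505 Pa.
CL = W/(q·S) = 15598 / (3505 × 14.4) = 0.309.
CD = 0.023 + 0.0549 × 0.309² = 0.02824.
D = q·S·CD = 3505 × 14.4 × 0.02824 = 1426 N

D = 1430 N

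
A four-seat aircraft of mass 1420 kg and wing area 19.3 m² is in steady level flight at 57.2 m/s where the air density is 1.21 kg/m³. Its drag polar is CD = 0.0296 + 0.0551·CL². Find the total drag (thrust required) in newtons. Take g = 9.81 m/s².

D = 1410 N

In steady level flight, lift balances weight: W = mg = 1420 × 9.81 = 13930 N.
q = ½ρv² = ½ × 1.21 × 57.2² = 1979 Pa.
Required CL = L/(qS) = 13930/(1979·19.3) = 0.3646.
CD = 0.0296 + 0.0551 × 0.3646² = 0.03693.
D = q·S·CD = 1979 × 19.3 × 0.03693 = 1411 N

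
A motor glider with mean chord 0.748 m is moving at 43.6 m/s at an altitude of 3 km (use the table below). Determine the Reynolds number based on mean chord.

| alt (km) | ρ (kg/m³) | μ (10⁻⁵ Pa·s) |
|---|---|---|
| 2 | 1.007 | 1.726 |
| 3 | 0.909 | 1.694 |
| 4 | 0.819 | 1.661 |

At 3 km, from the table: ρ = 0.909 kg/m³, μ = 1.694×10⁻⁵ Pa·s.
Re = ρ·v·c/μ = 0.909 × 43.6 × 0.748 / (1.694×10⁻⁵) = 1.75×10^6

Re = 1.75×10^6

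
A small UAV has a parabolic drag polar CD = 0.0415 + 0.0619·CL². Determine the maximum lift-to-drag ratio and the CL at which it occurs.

For CD = CD0 + K·CL², (L/D)max occurs at CL* = √(CD0/K) and equals 1/(2√(K·CD0)).
(L/D)max = 1/(2√(0.0619 × 0.0415)) = 1/(2 × 0.05068) = 9.87
CL* = √(0.0415/0.0619) = 0.819

(L/D)max = 9.87, at CL = 0.819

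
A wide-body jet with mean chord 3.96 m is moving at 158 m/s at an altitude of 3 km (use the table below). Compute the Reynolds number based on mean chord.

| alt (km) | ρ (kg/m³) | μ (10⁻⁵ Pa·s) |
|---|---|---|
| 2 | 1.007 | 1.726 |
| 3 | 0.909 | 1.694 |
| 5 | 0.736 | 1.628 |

At 3 km, from the table: ρ = 0.909 kg/m³, μ = 1.694×10⁻⁵ Pa·s.
Re = ρ·v·c/μ = 0.909 × 158 × 3.96 / (1.694×10⁻⁵) = 3.36×10^7

Re = 3.36×10^7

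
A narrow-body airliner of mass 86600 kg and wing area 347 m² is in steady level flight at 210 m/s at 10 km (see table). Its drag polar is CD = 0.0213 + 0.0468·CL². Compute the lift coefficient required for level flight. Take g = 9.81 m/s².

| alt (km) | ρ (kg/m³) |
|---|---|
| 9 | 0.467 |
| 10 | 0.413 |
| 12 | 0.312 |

CL = 0.269

At 10 km, from the table: ρ = 0.413 kg/m³.
Level flight ⇒ L = W = m·g = 86600 × 9.81 = 8.4955×10^5 N.
q = ½ρv² = ½ × 0.413 × 210² = 9107 Pa.
Required CL = L/(qS) = 8.4955×10^5/(9107·347) = 0.2688.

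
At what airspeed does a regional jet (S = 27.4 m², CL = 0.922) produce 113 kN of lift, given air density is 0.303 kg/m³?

v = 172 m/s

L = ½ρv²S·CL ⇒ v = √(2L/(ρ·S·CL))
v = √(2 × 1.13×10^5 / (0.303 × 27.4 × 0.922)) = √29520 = 172 m/s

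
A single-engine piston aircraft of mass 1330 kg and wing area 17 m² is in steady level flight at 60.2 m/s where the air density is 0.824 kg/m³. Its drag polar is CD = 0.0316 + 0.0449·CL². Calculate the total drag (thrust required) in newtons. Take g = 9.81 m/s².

Weight W = mg = 1330 × 9.81 = 13047 N; in level flight L = W.
q = ½ρv² = ½ × 0.824 × 60.2² = 1493 Pa.
CL = W/(q·S) = 13047 / (1493 × 17) = 0.514.
CD = 0.0316 + 0.0449 × 0.514² = 0.04346.
D = q·S·CD = 1493 × 17 × 0.04346 = 1103 N

D = 1100 N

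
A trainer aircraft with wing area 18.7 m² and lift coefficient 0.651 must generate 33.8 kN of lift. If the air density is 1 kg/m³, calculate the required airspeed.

L = ½ρv²S·CL ⇒ v = √(2L/(ρ·S·CL))
v = √(2 × 33800 / (1 × 18.7 × 0.651)) = √5553 = 74.5 m/s

v = 74.5 m/s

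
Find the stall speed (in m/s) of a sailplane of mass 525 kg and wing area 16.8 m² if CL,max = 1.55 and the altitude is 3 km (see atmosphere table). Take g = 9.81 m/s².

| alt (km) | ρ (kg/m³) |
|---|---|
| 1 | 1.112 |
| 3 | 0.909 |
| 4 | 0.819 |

V_stall = 20.9 m/s

At 3 km, from the table: ρ = 0.909 kg/m³.
At stall, lift equals weight: L = W = m·g = 525 × 9.81 = 5150 N.
From L = ½ρV²S·CL,max = W: V_stall = √(2W/(ρSCL,max)) = √(2·5150/(0.909·16.8·1.55))
V_stall = √435.2 = 20.9 m/s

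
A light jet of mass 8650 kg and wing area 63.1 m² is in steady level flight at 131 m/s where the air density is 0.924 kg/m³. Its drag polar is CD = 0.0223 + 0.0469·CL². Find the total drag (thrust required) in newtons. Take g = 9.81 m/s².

D = 11800 N

Level flight ⇒ L = W = m·g = 8650 × 9.81 = 84856 N.
Dynamic pressure q = 0.5 × 0.924 × 131² = 7928 Pa.
CL = W/(q·S) = 84856 / (7928 × 63.1) = 0.1696.
CD = 0.0223 + 0.0469 × 0.1696² = 0.02365.
D = q·S·CD = 7928 × 63.1 × 0.02365 = 11830 N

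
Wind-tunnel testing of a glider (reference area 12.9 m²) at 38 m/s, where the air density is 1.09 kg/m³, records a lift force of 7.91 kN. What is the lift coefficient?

CL = 0.779

From L = ½ρv²S·CL, rearranging gives CL = 2L/(ρv²S).
CL = 2 × 7910 / (1.09 × 38² × 12.9) = 0.779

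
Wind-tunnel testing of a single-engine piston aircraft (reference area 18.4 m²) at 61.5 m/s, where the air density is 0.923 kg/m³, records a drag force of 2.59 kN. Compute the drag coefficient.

From D = ½ρv²S·CD, rearranging gives CD = 2D/(ρv²S).
CD = 2 × 2590 / (0.923 × 61.5² × 18.4) = 0.0806

CD = 0.0806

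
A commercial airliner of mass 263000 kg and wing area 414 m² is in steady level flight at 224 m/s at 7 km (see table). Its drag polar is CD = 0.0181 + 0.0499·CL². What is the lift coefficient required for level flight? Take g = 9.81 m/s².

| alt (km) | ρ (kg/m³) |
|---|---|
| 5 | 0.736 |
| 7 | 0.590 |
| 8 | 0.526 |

At 7 km, from the table: ρ = 0.590 kg/m³.
Weight W = mg = 263000 × 9.81 = 2.58×10^6 N; in level flight L = W.
Dynamic pressure q = 0.5 × 0.59 × 224² = 14800 Pa.
CL = 2W/(ρv²S) = 2×2.58×10^6/(0.59×224²×414) = 0.421.

CL = 0.421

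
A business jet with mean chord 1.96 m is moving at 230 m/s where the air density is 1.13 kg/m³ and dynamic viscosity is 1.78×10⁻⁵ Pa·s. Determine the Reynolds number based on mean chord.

Re = ρ·v·c/μ = 1.13 × 230 × 1.96 / (1.78×10⁻⁵) = 2.86×10^7

Re = 2.86×10^7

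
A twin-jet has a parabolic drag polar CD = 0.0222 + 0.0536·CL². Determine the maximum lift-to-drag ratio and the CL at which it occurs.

For CD = CD0 + K·CL², (L/D)max occurs at CL* = √(CD0/K) and equals 1/(2√(K·CD0)).
(L/D)max = 1/(2√(0.0536 × 0.0222)) = 1/(2 × 0.0345) = 14.5
CL* = √(0.0222/0.0536) = 0.644

(L/D)max = 14.5, at CL = 0.644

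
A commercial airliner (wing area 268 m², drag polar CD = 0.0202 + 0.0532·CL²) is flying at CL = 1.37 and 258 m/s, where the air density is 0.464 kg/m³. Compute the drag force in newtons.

D = 4.97×10^5 N

CD = 0.0202 + 0.0532 × 1.37² = 0.1201
D = ½ρv²S·CD = ½ × 0.464 × 258² × 268 × 0.1201 = 4.97×10^5 N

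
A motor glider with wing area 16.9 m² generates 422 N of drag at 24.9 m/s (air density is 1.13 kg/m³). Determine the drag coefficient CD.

CD = 0.0713

From D = ½ρv²S·CD, rearranging gives CD = 2D/(ρv²S).
CD = 2 × 422 / (1.13 × 24.9² × 16.9) = 0.0713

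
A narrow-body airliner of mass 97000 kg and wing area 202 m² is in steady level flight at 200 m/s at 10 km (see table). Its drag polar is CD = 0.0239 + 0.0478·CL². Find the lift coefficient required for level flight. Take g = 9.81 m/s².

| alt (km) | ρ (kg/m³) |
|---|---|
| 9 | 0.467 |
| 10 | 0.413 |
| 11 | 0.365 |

At 10 km, from the table: ρ = 0.413 kg/m³.
In steady level flight, lift balances weight: W = mg = 97000 × 9.81 = 9.5157×10^5 N.
q = ½ρv² = ½ × 0.413 × 200² = 8260 Pa.
CL = 2W/(ρv²S) = 2×9.5157×10^5/(0.413×200²×202) = 0.5703.

CL = 0.57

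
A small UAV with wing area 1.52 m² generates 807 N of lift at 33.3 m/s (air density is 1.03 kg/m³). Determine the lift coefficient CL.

CL = 0.93

From L = ½ρv²S·CL, rearranging gives CL = 2L/(ρv²S).
CL = 2 × 807 / (1.03 × 33.3² × 1.52) = 0.93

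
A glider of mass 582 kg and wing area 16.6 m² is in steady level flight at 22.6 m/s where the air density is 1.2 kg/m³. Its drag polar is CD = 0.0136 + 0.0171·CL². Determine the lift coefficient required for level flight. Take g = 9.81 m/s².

Level flight ⇒ L = W = m·g = 582 × 9.81 = 5709.4 N.
Dynamic pressure q = 0.5 × 1.2 × 22.6² = 306.5 Pa.
CL = W/(q·S) = 5709.4 / (306.5 × 16.6) = 1.122.

CL = 1.12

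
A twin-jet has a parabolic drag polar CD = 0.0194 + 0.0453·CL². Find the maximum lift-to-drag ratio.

(L/D)max = 16.9

For CD = CD0 + K·CL², (L/D)max occurs at CL* = √(CD0/K) and equals 1/(2√(K·CD0)).
(L/D)max = 1/(2√(0.0453 × 0.0194)) = 1/(2 × 0.02964) = 16.9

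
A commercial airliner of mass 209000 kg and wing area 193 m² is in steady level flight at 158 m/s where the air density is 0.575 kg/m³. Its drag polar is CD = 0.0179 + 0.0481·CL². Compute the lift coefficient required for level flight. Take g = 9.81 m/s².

Level flight ⇒ L = W = m·g = 209000 × 9.81 = 2.0503×10^6 N.
Dynamic pressure q = 0.5 × 0.575 × 158² = 7177 Pa.
CL = 2W/(ρv²S) = 2×2.0503×10^6/(0.575×158²×193) = 1.48.

CL = 1.48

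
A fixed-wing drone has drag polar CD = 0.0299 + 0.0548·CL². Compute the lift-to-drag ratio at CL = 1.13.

L/D = 11.3

CD = 0.0299 + 0.0548 × 1.13² = 0.09987
L/D = CL/CD = 1.13 / 0.09987 = 11.3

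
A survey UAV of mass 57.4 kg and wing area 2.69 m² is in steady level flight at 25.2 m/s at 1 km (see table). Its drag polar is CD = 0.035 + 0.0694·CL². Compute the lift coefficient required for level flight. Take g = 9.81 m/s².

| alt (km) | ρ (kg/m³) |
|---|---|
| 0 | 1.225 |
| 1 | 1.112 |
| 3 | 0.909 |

At 1 km, from the table: ρ = 1.112 kg/m³.
Level flight ⇒ L = W = m·g = 57.4 × 9.81 = 563.09 N.
Dynamic pressure q = 0.5 × 1.112 × 25.2² = 353.1 Pa.
CL = 2W/(ρv²S) = 2×563.09/(1.112×25.2²×2.69) = 0.5929.

CL = 0.593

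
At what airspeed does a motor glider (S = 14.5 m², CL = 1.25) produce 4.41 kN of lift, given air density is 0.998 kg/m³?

L = ½ρv²S·CL ⇒ v = √(2L/(ρ·S·CL))
v = √(2 × 4410 / (0.998 × 14.5 × 1.25)) = √487.6 = 22.1 m/s

v = 22.1 m/s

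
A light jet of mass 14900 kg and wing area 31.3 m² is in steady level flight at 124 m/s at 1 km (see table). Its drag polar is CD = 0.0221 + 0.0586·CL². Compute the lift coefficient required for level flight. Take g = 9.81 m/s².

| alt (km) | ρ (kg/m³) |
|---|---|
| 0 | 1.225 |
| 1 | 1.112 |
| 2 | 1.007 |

CL = 0.546

At 1 km, from the table: ρ = 1.112 kg/m³.
Level flight ⇒ L = W = m·g = 14900 × 9.81 = 1.4617×10^5 N.
q = ½ρv² = ½ × 1.112 × 124² = 8549 Pa.
CL = W/(q·S) = 1.4617×10^5 / (8549 × 31.3) = 0.5463.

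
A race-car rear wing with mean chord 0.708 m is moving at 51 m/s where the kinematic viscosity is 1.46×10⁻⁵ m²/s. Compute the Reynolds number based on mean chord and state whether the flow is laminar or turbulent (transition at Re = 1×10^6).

Re = 2.47×10^6 (turbulent)

Re = v·c/ν = 51 × 0.708 / (1.46×10⁻⁵) = 2.47×10^6
Since 2.47×10^6 > 1×10^6, the flow is turbulent.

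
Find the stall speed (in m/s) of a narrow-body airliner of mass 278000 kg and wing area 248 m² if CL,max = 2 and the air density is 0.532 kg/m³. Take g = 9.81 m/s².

V_stall = 144 m/s

At stall, lift equals weight: L = W = m·g = 278000 × 9.81 = 2.727×10^6 N.
From L = ½ρV²S·CL,max = W: V_stall = √(2W/(ρSCL,max)) = √(2·2.727×10^6/(0.532·248·2))
V_stall = √20670 = 144 m/s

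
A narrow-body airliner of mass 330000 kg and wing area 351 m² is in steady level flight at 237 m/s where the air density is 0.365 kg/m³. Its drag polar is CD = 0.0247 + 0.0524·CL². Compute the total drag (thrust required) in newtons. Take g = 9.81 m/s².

D = 2.41×10^5 N

In steady level flight, lift balances weight: W = mg = 330000 × 9.81 = 3.2373×10^6 N.
Dynamic pressure q = 0.5 × 0.365 × 237² = 10250 Pa.
CL = W/(q·S) = 3.2373×10^6 / (10250 × 351) = 0.8997.
CD = 0.0247 + 0.0524 × 0.8997² = 0.06712.
D = q·S·CD = 10250 × 351 × 0.06712 = 2.415×10^5 N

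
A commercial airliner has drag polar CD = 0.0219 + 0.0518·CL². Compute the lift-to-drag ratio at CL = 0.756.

CD = 0.0219 + 0.0518 × 0.756² = 0.05151
L/D = CL/CD = 0.756 / 0.05151 = 14.7

L/D = 14.7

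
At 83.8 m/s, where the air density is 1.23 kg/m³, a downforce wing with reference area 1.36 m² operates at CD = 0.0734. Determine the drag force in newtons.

D = 431 N

Dynamic pressure q = ½ρv² = ½ × 1.23 × 83.8² = 4319 Pa.
D = q·S·CD = 4319 × 1.36 × 0.0734 = 431 N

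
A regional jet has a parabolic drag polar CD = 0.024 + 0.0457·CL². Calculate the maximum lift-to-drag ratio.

For CD = CD0 + K·CL², (L/D)max occurs at CL* = √(CD0/K) and equals 1/(2√(K·CD0)).
(L/D)max = 1/(2√(0.0457 × 0.024)) = 1/(2 × 0.03312) = 15.1

(L/D)max = 15.1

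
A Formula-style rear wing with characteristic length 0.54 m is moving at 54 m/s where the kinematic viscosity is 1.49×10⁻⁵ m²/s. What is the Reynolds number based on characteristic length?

Re = 1.96×10^6

Re = v·c/ν = 54 × 0.54 / (1.49×10⁻⁵) = 1.96×10^6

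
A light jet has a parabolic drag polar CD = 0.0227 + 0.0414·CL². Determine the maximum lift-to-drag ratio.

(L/D)max = 16.3

For CD = CD0 + K·CL², (L/D)max occurs at CL* = √(CD0/K) and equals 1/(2√(K·CD0)).
(L/D)max = 1/(2√(0.0414 × 0.0227)) = 1/(2 × 0.03066) = 16.3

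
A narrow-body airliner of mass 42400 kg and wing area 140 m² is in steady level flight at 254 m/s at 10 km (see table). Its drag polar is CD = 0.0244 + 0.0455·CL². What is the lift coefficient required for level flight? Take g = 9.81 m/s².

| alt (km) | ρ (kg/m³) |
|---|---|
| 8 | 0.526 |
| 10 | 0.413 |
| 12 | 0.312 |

At 10 km, from the table: ρ = 0.413 kg/m³.
Weight W = mg = 42400 × 9.81 = 4.1594×10^5 N; in level flight L = W.
Dynamic pressure q = 0.5 × 0.413 × 254² = 13320 Pa.
Required CL = L/(qS) = 4.1594×10^5/(13320·140) = 0.223.

CL = 0.223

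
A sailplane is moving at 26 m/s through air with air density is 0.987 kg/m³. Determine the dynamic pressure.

q = 334 Pa

q = ½ρv² = ½ × 0.987 × 26² = 334 Pa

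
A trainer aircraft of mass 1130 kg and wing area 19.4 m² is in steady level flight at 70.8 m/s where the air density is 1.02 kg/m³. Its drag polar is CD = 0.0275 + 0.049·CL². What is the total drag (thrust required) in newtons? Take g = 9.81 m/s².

In steady level flight, lift balances weight: W = mg = 1130 × 9.81 = 11085 N.
q = ½ρv² = ½ × 1.02 × 70.8² = 2556 Pa.
CL = 2W/(ρv²S) = 2×11085/(1.02×70.8²×19.4) = 0.2235.
CD = 0.0275 + 0.049 × 0.2235² = 0.02995.
D = q·S·CD = 2556 × 19.4 × 0.02995 = 1485 N

D = 1490 N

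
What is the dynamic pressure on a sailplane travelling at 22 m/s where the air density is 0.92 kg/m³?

q = 223 Pa

q = ½ρv² = ½ × 0.92 × 22² = 223 Pa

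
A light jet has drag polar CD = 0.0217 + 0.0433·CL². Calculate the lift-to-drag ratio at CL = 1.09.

CD = 0.0217 + 0.0433 × 1.09² = 0.07314
L/D = CL/CD = 1.09 / 0.07314 = 14.9

L/D = 14.9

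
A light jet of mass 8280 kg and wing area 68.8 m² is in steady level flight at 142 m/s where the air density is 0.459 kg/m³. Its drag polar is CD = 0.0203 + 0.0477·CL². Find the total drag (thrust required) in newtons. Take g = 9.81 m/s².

Weight W = mg = 8280 × 9.81 = 81227 N; in level flight L = W.
q = ½ρv² = ½ × 0.459 × 142² = 4628 Pa.
CL = W/(q·S) = 81227 / (4628 × 68.8) = 0.2551.
CD = 0.0203 + 0.0477 × 0.2551² = 0.0234.
D = q·S·CD = 4628 × 68.8 × 0.0234 = 7452 N

D = 7450 N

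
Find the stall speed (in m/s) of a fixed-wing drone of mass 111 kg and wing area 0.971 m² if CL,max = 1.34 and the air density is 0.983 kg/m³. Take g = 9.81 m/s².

V_stall = 41.3 m/s

Stall occurs when L = W at CL,max. W = mg = 111 × 9.81 = 1089 N.
V_stall = √(2W/(ρ·S·CL,max)) = √(2 × 1089 / (0.983 × 0.971 × 1.34))
V_stall = √1703 = 41.3 m/s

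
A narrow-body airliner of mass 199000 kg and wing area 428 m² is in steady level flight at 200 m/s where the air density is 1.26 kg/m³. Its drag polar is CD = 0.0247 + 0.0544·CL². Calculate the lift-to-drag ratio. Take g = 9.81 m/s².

L/D = 6.83

In steady level flight, lift balances weight: W = mg = 199000 × 9.81 = 1.9522×10^6 N.
Dynamic pressure q = 0.5 × 1.26 × 200² = 25200 Pa.
Required CL = L/(qS) = 1.9522×10^6/(25200·428) = 0.181.
CD = 0.0247 + 0.0544 × 0.181² = 0.02648.
L/D = CL/CD = 0.181 / 0.02648 = 6.83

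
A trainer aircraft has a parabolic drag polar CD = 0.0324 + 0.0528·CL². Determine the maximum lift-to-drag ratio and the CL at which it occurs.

For CD = CD0 + K·CL², (L/D)max occurs at CL* = √(CD0/K) and equals 1/(2√(K·CD0)).
(L/D)max = 1/(2√(0.0528 × 0.0324)) = 1/(2 × 0.04136) = 12.1
CL* = √(0.0324/0.0528) = 0.783

(L/D)max = 12.1, at CL = 0.783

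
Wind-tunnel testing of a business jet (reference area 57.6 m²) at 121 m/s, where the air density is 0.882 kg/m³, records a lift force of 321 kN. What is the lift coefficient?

CL = 0.863

From L = ½ρv²S·CL, rearranging gives CL = 2L/(ρv²S).
CL = 2 × 3.21×10^5 / (0.882 × 121² × 57.6) = 0.863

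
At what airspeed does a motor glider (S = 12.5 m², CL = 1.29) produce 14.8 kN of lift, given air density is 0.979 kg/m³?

v = 43.3 m/s

L = ½ρv²S·CL ⇒ v = √(2L/(ρ·S·CL))
v = √(2 × 14800 / (0.979 × 12.5 × 1.29)) = √1875 = 43.3 m/s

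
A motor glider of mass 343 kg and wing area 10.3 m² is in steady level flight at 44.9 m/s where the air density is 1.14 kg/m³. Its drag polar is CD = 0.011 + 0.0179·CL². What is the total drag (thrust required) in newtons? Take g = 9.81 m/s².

Level flight ⇒ L = W = m·g = 343 × 9.81 = 3364.8 N.
q = ½ρv² = ½ × 1.14 × 44.9² = 1149 Pa.
CL = 2W/(ρv²S) = 2×3364.8/(1.14×44.9²×10.3) = 0.2843.
CD = 0.011 + 0.0179 × 0.2843² = 0.01245.
D = q·S·CD = 1149 × 10.3 × 0.01245 = 147.3 N

D = 147 N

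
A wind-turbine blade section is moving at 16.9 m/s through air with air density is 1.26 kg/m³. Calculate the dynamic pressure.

q = ½ρv² = ½ × 1.26 × 16.9² = 180 Pa

q = 180 Pa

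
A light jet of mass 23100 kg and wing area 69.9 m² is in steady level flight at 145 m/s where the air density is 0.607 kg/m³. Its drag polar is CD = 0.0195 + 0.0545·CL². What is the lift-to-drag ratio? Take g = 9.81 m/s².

Weight W = mg = 23100 × 9.81 = 2.2661×10^5 N; in level flight L = W.
q = ½ρv² = ½ × 0.607 × 145² = 6381 Pa.
CL = W/(q·S) = 2.2661×10^5 / (6381 × 69.9) = 0.5081.
CD = 0.0195 + 0.0545 × 0.5081² = 0.03357.
L/D = CL/CD = 0.5081 / 0.03357 = 15.1

L/D = 15.1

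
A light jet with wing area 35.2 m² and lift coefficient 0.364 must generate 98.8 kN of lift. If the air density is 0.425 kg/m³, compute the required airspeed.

v = 190 m/s

L = ½ρv²S·CL ⇒ v = √(2L/(ρ·S·CL))
v = √(2 × 98800 / (0.425 × 35.2 × 0.364)) = √36290 = 190 m/s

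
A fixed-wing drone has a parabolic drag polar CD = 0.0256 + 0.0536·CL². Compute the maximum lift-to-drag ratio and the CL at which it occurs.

(L/D)max = 13.5, at CL = 0.691

For CD = CD0 + K·CL², (L/D)max occurs at CL* = √(CD0/K) and equals 1/(2√(K·CD0)).
(L/D)max = 1/(2√(0.0536 × 0.0256)) = 1/(2 × 0.03704) = 13.5
CL* = √(0.0256/0.0536) = 0.691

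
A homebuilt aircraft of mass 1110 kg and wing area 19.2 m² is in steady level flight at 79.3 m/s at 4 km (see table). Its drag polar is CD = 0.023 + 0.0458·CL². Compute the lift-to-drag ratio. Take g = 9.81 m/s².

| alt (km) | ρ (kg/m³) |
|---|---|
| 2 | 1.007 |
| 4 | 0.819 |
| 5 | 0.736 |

At 4 km, from the table: ρ = 0.819 kg/m³.
In steady level flight, lift balances weight: W = mg = 1110 × 9.81 = 10889 N.
Dynamic pressure q = 0.5 × 0.819 × 79.3² = 2575 Pa.
CL = W/(q·S) = 10889 / (2575 × 19.2) = 0.2202.
CD = 0.023 + 0.0458 × 0.2202² = 0.02522.
L/D = CL/CD = 0.2202 / 0.02522 = 8.73

L/D = 8.73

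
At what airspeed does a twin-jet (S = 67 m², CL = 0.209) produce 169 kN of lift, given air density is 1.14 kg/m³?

L = ½ρv²S·CL ⇒ v = √(2L/(ρ·S·CL))
v = √(2 × 1.69×10^5 / (1.14 × 67 × 0.209)) = √21170 = 146 m/s

v = 146 m/s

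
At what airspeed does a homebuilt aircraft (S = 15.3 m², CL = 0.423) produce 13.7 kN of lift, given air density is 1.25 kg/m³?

v = 58.2 m/s

L = ½ρv²S·CL ⇒ v = √(2L/(ρ·S·CL))
v = √(2 × 13700 / (1.25 × 15.3 × 0.423)) = √3387 = 58.2 m/s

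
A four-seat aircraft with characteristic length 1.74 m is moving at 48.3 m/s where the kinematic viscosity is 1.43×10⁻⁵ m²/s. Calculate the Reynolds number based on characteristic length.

Re = v·c/ν = 48.3 × 1.74 / (1.43×10⁻⁵) = 5.88×10^6

Re = 5.88×10^6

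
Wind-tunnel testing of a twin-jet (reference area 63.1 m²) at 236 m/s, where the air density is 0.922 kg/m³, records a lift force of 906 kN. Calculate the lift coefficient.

From L = ½ρv²S·CL, rearranging gives CL = 2L/(ρv²S).
CL = 2 × 9.06×10^5 / (0.922 × 236² × 63.1) = 0.559

CL = 0.559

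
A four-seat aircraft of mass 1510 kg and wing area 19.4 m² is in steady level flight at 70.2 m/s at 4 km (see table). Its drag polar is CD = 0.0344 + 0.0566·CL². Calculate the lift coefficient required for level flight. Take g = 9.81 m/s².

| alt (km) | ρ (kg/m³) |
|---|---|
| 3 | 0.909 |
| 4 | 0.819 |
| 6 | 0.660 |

CL = 0.378

At 4 km, from the table: ρ = 0.819 kg/m³.
Level flight ⇒ L = W = m·g = 1510 × 9.81 = 14813 N.
Dynamic pressure q = 0.5 × 0.819 × 70.2² = 2018 Pa.
CL = W/(q·S) = 14813 / (2018 × 19.4) = 0.3784.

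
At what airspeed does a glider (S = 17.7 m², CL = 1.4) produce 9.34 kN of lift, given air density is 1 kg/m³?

L = ½ρv²S·CL ⇒ v = √(2L/(ρ·S·CL))
v = √(2 × 9340 / (1 × 17.7 × 1.4)) = √753.8 = 27.5 m/s

v = 27.5 m/s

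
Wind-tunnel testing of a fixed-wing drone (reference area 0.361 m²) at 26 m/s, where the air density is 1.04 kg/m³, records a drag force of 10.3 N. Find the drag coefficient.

CD = 0.0812

From D = ½ρv²S·CD, rearranging gives CD = 2D/(ρv²S).
CD = 2 × 10.3 / (1.04 × 26² × 0.361) = 0.0812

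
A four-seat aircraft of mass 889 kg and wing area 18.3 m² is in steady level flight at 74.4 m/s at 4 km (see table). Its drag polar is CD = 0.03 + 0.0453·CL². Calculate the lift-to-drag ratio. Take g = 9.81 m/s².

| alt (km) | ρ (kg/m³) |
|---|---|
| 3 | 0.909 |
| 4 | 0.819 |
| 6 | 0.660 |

L/D = 6.57

At 4 km, from the table: ρ = 0.819 kg/m³.
Level flight ⇒ L = W = m·g = 889 × 9.81 = 8721.1 N.
q = ½ρv² = ½ × 0.819 × 74.4² = 2267 Pa.
Required CL = L/(qS) = 8721.1/(2267·18.3) = 0.2102.
CD = 0.03 + 0.0453 × 0.2102² = 0.032.
L/D = CL/CD = 0.2102 / 0.032 = 6.57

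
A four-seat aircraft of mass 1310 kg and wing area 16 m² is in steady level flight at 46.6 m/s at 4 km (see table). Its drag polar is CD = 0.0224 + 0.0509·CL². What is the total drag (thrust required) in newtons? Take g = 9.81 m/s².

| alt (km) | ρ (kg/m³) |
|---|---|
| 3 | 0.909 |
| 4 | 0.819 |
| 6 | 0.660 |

D = 910 N

At 4 km, from the table: ρ = 0.819 kg/m³.
In steady level flight, lift balances weight: W = mg = 1310 × 9.81 = 12851 N.
q = ½ρv² = ½ × 0.819 × 46.6² = 889.3 Pa.
CL = W/(q·S) = 12851 / (889.3 × 16) = 0.9032.
CD = 0.0224 + 0.0509 × 0.9032² = 0.06392.
D = q·S·CD = 889.3 × 16 × 0.06392 = 909.5 N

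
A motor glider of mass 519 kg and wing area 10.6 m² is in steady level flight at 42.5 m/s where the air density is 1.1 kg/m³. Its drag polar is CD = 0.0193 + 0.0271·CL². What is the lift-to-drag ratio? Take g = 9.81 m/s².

L/D = 18.9

In steady level flight, lift balances weight: W = mg = 519 × 9.81 = 5091.4 N.
q = ½ρv² = ½ × 1.1 × 42.5² = 993.4 Pa.
Required CL = L/(qS) = 5091.4/(993.4·10.6) = 0.4835.
CD = 0.0193 + 0.0271 × 0.4835² = 0.02564.
L/D = CL/CD = 0.4835 / 0.02564 = 18.9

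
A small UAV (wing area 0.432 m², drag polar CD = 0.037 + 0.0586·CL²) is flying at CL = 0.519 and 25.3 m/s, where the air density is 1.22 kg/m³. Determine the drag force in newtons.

CD = 0.037 + 0.0586 × 0.519² = 0.05278
D = ½ρv²S·CD = ½ × 1.22 × 25.3² × 0.432 × 0.05278 = 8.9 N

D = 8.9 N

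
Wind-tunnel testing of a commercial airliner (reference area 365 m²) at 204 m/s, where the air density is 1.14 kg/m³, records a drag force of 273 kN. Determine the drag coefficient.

CD = 0.0315

From D = ½ρv²S·CD, rearranging gives CD = 2D/(ρv²S).
CD = 2 × 2.73×10^5 / (1.14 × 204² × 365) = 0.0315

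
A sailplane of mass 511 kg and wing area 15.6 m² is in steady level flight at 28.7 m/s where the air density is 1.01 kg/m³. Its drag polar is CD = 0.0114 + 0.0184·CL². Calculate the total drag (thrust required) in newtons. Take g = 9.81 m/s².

D = 145 N

Level flight ⇒ L = W = m·g = 511 × 9.81 = 5012.9 N.
q = ½ρv² = ½ × 1.01 × 28.7² = 416 Pa.
CL = 2W/(ρv²S) = 2×5012.9/(1.01×28.7²×15.6) = 0.7725.
CD = 0.0114 + 0.0184 × 0.7725² = 0.02238.
D = q·S·CD = 416 × 15.6 × 0.02238 = 145.2 N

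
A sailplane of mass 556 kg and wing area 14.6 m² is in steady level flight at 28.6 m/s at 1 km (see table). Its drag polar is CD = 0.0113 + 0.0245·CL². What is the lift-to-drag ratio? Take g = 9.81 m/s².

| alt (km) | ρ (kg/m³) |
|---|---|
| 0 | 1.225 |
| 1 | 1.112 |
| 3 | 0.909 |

L/D = 29.5

At 1 km, from the table: ρ = 1.112 kg/m³.
Weight W = mg = 556 × 9.81 = 5454.4 N; in level flight L = W.
q = ½ρv² = ½ × 1.112 × 28.6² = 454.8 Pa.
CL = 2W/(ρv²S) = 2×5454.4/(1.112×28.6²×14.6) = 0.8215.
CD = 0.0113 + 0.0245 × 0.8215² = 0.02783.
L/D = CL/CD = 0.8215 / 0.02783 = 29.5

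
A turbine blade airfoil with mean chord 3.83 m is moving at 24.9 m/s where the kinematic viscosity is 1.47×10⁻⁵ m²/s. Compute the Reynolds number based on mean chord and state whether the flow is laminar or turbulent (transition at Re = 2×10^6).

Re = v·c/ν = 24.9 × 3.83 / (1.47×10⁻⁵) = 6.49×10^6
Since 6.49×10^6 > 2×10^6, the flow is turbulent.

Re = 6.49×10^6 (turbulent)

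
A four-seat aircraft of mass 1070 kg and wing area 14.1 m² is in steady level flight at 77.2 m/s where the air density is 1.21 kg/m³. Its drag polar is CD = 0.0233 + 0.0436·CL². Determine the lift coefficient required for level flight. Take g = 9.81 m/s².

CL = 0.206

Level flight ⇒ L = W = m·g = 1070 × 9.81 = 10497 N.
q = ½ρv² = ½ × 1.21 × 77.2² = 3606 Pa.
CL = 2W/(ρv²S) = 2×10497/(1.21×77.2²×14.1) = 0.2065.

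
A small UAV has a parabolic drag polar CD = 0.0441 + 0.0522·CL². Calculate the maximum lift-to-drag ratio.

For CD = CD0 + K·CL², (L/D)max occurs at CL* = √(CD0/K) and equals 1/(2√(K·CD0)).
(L/D)max = 1/(2√(0.0522 × 0.0441)) = 1/(2 × 0.04798) = 10.4

(L/D)max = 10.4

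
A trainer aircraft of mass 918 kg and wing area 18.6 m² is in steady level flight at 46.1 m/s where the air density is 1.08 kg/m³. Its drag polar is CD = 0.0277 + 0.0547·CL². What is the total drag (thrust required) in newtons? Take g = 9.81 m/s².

In steady level flight, lift balances weight: W = mg = 918 × 9.81 = 9005.6 N.
q = ½ρv² = ½ × 1.08 × 46.1² = 1148 Pa.
Required CL = L/(qS) = 9005.6/(1148·18.6) = 0.4219.
CD = 0.0277 + 0.0547 × 0.4219² = 0.03744.
D = q·S·CD = 1148 × 18.6 × 0.03744 = 799.1 N

D = 799 N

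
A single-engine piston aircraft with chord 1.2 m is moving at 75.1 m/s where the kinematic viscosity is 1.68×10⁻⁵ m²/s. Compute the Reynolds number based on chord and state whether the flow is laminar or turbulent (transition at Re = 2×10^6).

Re = 5.36×10^6 (turbulent)

Re = v·c/ν = 75.1 × 1.2 / (1.68×10⁻⁵) = 5.36×10^6
Since 5.36×10^6 > 2×10^6, the flow is turbulent.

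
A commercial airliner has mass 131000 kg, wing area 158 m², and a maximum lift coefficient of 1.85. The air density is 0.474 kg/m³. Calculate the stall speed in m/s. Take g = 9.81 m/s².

V_stall = 136 m/s

At stall, lift equals weight: L = W = m·g = 131000 × 9.81 = 1.285×10^6 N.
V_stall = √(2W/(ρ·S·CL,max)) = √(2 × 1.285×10^6 / (0.474 × 158 × 1.85))
V_stall = √18550 = 136 m/s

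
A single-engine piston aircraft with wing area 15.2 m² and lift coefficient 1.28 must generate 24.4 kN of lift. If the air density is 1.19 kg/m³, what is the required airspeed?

v = 45.9 m/s

L = ½ρv²S·CL ⇒ v = √(2L/(ρ·S·CL))
v = √(2 × 24400 / (1.19 × 15.2 × 1.28)) = √2108 = 45.9 m/s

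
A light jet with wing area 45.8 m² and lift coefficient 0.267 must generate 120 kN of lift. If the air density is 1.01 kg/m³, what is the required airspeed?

L = ½ρv²S·CL ⇒ v = √(2L/(ρ·S·CL))
v = √(2 × 1.2×10^5 / (1.01 × 45.8 × 0.267)) = √19430 = 139 m/s

v = 139 m/s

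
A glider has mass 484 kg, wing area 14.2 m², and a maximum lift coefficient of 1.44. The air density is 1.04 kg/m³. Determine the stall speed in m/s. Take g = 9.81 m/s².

V_stall = 21.1 m/s

Weight W = mg = 484 × 9.81 = 4748 N.
From L = ½ρV²S·CL,max = W: V_stall = √(2W/(ρSCL,max)) = √(2·4748/(1.04·14.2·1.44))
V_stall = √446.5 = 21.1 m/s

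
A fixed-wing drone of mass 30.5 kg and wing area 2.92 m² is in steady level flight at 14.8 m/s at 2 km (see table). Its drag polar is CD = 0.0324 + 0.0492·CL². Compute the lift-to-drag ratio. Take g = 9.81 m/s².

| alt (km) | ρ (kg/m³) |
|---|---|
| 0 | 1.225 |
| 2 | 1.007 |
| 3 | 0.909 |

At 2 km, from the table: ρ = 1.007 kg/m³.
Weight W = mg = 30.5 × 9.81 = 299.21 N; in level flight L = W.
q = ½ρv² = ½ × 1.007 × 14.8² = 110.3 Pa.
CL = 2W/(ρv²S) = 2×299.21/(1.007×14.8²×2.92) = 0.9291.
CD = 0.0324 + 0.0492 × 0.9291² = 0.07487.
L/D = CL/CD = 0.9291 / 0.07487 = 12.4

L/D = 12.4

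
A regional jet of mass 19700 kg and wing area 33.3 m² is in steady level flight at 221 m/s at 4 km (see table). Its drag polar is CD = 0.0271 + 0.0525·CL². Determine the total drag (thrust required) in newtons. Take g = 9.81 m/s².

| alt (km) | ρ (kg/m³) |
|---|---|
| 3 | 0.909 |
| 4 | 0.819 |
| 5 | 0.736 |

D = 21000 N

At 4 km, from the table: ρ = 0.819 kg/m³.
In steady level flight, lift balances weight: W = mg = 19700 × 9.81 = 1.9326×10^5 N.
q = ½ρv² = ½ × 0.819 × 221² = 20000 Pa.
Required CL = L/(qS) = 1.9326×10^5/(20000·33.3) = 0.2902.
CD = 0.0271 + 0.0525 × 0.2902² = 0.03152.
D = q·S·CD = 20000 × 33.3 × 0.03152 = 20990 N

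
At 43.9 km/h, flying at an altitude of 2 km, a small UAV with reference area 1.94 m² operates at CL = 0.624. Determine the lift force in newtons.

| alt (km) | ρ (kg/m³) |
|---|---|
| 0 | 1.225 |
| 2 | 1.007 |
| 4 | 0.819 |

At 2 km, from the table: ρ = 1.007 kg/m³.
Convert speed: v = 43.9 km/h ÷ 3.6 = 12.19 m/s.
L = ½ρv²S·CL = ½ × 1.007 × 12.19² × 1.94 × 0.624 = 90.6 N

L = 90.6 N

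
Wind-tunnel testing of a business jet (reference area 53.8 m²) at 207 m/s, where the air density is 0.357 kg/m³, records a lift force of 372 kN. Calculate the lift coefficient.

CL = 0.904

From L = ½ρv²S·CL, rearranging gives CL = 2L/(ρv²S).
CL = 2 × 3.72×10^5 / (0.357 × 207² × 53.8) = 0.904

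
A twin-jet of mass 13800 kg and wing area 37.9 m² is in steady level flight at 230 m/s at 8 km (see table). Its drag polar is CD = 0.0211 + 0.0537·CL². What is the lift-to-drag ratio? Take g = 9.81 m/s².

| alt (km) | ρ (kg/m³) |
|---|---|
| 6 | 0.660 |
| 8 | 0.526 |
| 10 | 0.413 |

At 8 km, from the table: ρ = 0.526 kg/m³.
In steady level flight, lift balances weight: W = mg = 13800 × 9.81 = 1.3538×10^5 N.
q = ½ρv² = ½ × 0.526 × 230² = 13910 Pa.
CL = W/(q·S) = 1.3538×10^5 / (13910 × 37.9) = 0.2567.
CD = 0.0211 + 0.0537 × 0.2567² = 0.02464.
L/D = CL/CD = 0.2567 / 0.02464 = 10.4

L/D = 10.4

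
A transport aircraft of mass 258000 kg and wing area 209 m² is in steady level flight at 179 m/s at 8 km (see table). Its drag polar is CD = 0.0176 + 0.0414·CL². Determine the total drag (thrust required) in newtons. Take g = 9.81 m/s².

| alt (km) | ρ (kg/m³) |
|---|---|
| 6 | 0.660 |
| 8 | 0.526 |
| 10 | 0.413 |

D = 1.82×10^5 N

At 8 km, from the table: ρ = 0.526 kg/m³.
Level flight ⇒ L = W = m·g = 258000 × 9.81 = 2.531×10^6 N.
q = ½ρv² = ½ × 0.526 × 179² = 8427 Pa.
Required CL = L/(qS) = 2.531×10^6/(8427·209) = 1.437.
CD = 0.0176 + 0.0414 × 1.437² = 0.1031.
D = q·S·CD = 8427 × 209 × 0.1031 = 1.816×10^5 N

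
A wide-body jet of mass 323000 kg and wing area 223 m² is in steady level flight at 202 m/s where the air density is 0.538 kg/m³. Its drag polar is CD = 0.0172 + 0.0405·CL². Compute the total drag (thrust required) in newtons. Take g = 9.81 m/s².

D = 2.08×10^5 N

In steady level flight, lift balances weight: W = mg = 323000 × 9.81 = 3.1686×10^6 N.
q = ½ρv² = ½ × 0.538 × 202² = 10980 Pa.
CL = 2W/(ρv²S) = 2×3.1686×10^6/(0.538×202²×223) = 1.295.
CD = 0.0172 + 0.0405 × 1.295² = 0.08507.
D = q·S·CD = 10980 × 223 × 0.08507 = 2.082×10^5 N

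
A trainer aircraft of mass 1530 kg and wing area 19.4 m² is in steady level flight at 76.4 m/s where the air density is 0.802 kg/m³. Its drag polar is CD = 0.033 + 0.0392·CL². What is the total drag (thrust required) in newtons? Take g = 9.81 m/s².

Level flight ⇒ L = W = m·g = 1530 × 9.81 = 15009 N.
Dynamic pressure q = 0.5 × 0.802 × 76.4² = 2341 Pa.
Required CL = L/(qS) = 15009/(2341·19.4) = 0.3305.
CD = 0.033 + 0.0392 × 0.3305² = 0.03728.
D = q·S·CD = 2341 × 19.4 × 0.03728 = 1693 N

D = 1690 N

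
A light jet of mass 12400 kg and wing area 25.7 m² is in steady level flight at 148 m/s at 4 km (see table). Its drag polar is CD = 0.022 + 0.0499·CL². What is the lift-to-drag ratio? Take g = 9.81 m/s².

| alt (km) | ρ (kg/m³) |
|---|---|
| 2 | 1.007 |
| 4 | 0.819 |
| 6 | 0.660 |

L/D = 14.7

At 4 km, from the table: ρ = 0.819 kg/m³.
Weight W = mg = 12400 × 9.81 = 1.2164×10^5 N; in level flight L = W.
Dynamic pressure q = 0.5 × 0.819 × 148² = 8970 Pa.
CL = 2W/(ρv²S) = 2×1.2164×10^5/(0.819×148²×25.7) = 0.5277.
CD = 0.022 + 0.0499 × 0.5277² = 0.0359.
L/D = CL/CD = 0.5277 / 0.0359 = 14.7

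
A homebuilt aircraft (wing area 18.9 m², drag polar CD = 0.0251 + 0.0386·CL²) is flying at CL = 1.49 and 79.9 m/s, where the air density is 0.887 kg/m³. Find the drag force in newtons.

CD = 0.0251 + 0.0386 × 1.49² = 0.1108
D = ½ρv²S·CD = ½ × 0.887 × 79.9² × 18.9 × 0.1108 = 5930 N

D = 5930 N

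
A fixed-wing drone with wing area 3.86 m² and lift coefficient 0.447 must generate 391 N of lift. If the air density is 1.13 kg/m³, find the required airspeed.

v = 20 m/s

L = ½ρv²S·CL ⇒ v = √(2L/(ρ·S·CL))
v = √(2 × 391 / (1.13 × 3.86 × 0.447)) = √401.1 = 20 m/s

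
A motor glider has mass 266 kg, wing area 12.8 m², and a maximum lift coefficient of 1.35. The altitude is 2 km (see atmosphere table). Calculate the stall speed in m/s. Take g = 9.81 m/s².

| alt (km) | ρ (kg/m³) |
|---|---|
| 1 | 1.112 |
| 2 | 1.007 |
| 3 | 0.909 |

V_stall = 17.3 m/s

At 2 km, from the table: ρ = 1.007 kg/m³.
At stall, lift equals weight: L = W = m·g = 266 × 9.81 = 2609 N.
From L = ½ρV²S·CL,max = W: V_stall = √(2W/(ρSCL,max)) = √(2·2609/(1.007·12.8·1.35))
V_stall = √299.9 = 17.3 m/s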